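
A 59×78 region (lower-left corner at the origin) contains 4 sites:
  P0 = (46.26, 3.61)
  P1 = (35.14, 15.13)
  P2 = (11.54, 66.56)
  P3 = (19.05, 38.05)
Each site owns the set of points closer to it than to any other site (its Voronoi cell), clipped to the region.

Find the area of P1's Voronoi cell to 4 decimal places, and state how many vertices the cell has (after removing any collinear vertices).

1. box [0,59]×[0,78]: [(0, 0) (59, 0) (59, 78) (0, 78)]
2. ⊥bis P1·P0 via (40.7,9.37): [(0, 0) (30.9929, 0) (59, 27.0346) (59, 78) (0, 78)]  |A|=4223.4205
3. ⊥bis P1·P2 via (23.34,40.845): [(0, 30.1348) (0, 0) (30.9929, 0) (59, 27.0346) (59, 57.2085)]  |A|=2198.0495
4. ⊥bis P1·P3 via (27.095,26.59): [(0, 7.5691) (0, 0) (30.9929, 0) (59, 27.0346) (59, 48.9875)]  |A|=1289.8418
5. canonical 5-gon: [(0, 7.5691) (0, 0) (30.9929, 0) (59, 27.0346) (59, 48.9875)]
6. shoelace: 1289.8418

Area of P1's cell: 1289.8418 (5 vertices)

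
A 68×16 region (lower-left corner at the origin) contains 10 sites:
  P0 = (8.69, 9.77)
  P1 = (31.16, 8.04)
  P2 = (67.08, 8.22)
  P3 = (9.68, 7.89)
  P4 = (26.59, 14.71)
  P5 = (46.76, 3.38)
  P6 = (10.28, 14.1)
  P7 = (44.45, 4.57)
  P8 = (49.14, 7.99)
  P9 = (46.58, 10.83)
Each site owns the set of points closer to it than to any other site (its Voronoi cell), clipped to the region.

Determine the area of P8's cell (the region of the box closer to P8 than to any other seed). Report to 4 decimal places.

Area of P8's cell: 112.4129

1. box [0,68]×[0,16]: [(0, 0) (68, 0) (68, 16) (0, 16)]
2. ⊥bis P8·P0 via (28.915,8.88): [(28.5242, 0) (68, 0) (68, 16) (29.2283, 16)]  |A|=625.9796
3. ⊥bis P8·P1 via (40.15,8.015): [(40.1277, 0) (68, 0) (68, 16) (40.1722, 16)]  |A|=445.6007
4. ⊥bis P8·P2 via (58.11,8.105): [(40.1277, 0) (58.2139, 0) (58.0088, 16) (40.1722, 16)]  |A|=287.3822
5. ⊥bis P8·P3 via (29.41,7.94): [(40.1277, 0) (58.2139, 0) (58.0088, 16) (40.1722, 16)]  |A|=287.3822
6. ⊥bis P8·P4 via (37.865,11.35): [(40.1277, 0) (58.2139, 0) (58.0088, 16) (40.1722, 16)]  |A|=287.3822
7. ⊥bis P8·P5 via (47.95,5.685): [(40.1547, 9.7095) (58.2089, 0.3886) (58.0088, 16) (40.1722, 16)]  |A|=196.0935
8. ⊥bis P8·P6 via (29.71,11.045): [(40.1547, 9.7095) (58.2089, 0.3886) (58.0088, 16) (40.1722, 16)]  |A|=196.0935
9. ⊥bis P8·P7 via (46.795,6.28): [(40.1704, 15.3646) (46.7935, 6.2821) (58.2089, 0.3886) (58.0088, 16) (40.1722, 16)]  |A|=177.2951
10. ⊥bis P8·P9 via (47.86,9.41): [(45.8402, 7.5893) (46.7935, 6.2821) (58.2089, 0.3886) (58.0088, 16) (55.1708, 16)]  |A|=112.4129
11. canonical 5-gon: [(45.8402, 7.5893) (46.7935, 6.2821) (58.2089, 0.3886) (58.0088, 16) (55.1708, 16)]
12. shoelace: 112.4129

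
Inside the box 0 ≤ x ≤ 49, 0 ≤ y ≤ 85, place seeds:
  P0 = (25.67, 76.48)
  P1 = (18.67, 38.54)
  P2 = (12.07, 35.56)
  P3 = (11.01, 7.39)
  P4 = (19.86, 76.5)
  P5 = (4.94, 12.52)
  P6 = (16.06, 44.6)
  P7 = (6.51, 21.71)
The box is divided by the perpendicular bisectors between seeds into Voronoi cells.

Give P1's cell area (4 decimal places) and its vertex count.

1. box [0,49]×[0,85]: [(0, 0) (49, 0) (49, 85) (0, 85)]
2. ⊥bis P1·P0 via (22.17,57.51): [(0, 61.6004) (0, 0) (49, 0) (49, 52.5598)]  |A|=2796.9254
3. ⊥bis P1·P2 via (15.37,37.05): [(4.6745, 60.7379) (32.0986, 0) (49, 0) (49, 52.5598)]  |A|=1678.1462
4. ⊥bis P1·P3 via (14.84,22.965): [(4.6745, 60.7379) (22.5901, 21.0592) (49, 14.5648) (49, 52.5598)]  |A|=1307.8538
5. ⊥bis P1·P4 via (19.265,57.52): [(22.6993, 57.4123) (5.9389, 57.9378) (22.5901, 21.0592) (49, 14.5648) (49, 52.5598)]  |A|=1284.7197
6. ⊥bis P1·P5 via (11.805,25.53): [(22.6993, 57.4123) (5.9389, 57.9378) (22.5901, 21.0592) (49, 14.5648) (49, 52.5598)]  |A|=1284.7197
7. ⊥bis P1·P6 via (17.365,41.57): [(44.7165, 53.3501) (13.9862, 40.1148) (22.5901, 21.0592) (49, 14.5648) (49, 52.5598)]  |A|=929.3537
8. ⊥bis P1·P7 via (12.59,30.125): [(44.7165, 53.3501) (13.9862, 40.1148) (21.3567, 23.7909) (26.4518, 20.1096) (49, 14.5648) (49, 52.5598)]  |A|=924.6649
9. canonical 6-gon: [(44.7165, 53.3501) (13.9862, 40.1148) (21.3567, 23.7909) (26.4518, 20.1096) (49, 14.5648) (49, 52.5598)]
10. shoelace: 924.6649

Area of P1's cell: 924.6649 (6 vertices)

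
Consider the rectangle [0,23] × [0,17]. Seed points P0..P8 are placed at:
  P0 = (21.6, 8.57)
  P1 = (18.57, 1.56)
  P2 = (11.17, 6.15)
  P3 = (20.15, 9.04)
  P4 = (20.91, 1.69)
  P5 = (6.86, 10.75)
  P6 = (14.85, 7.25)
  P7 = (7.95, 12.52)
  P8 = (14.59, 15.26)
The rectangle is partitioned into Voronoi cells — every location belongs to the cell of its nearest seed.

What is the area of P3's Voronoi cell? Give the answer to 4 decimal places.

Area of P3's cell: 36.1639

1. box [0,23]×[0,17]: [(0, 0) (23, 0) (23, 17) (0, 17)]
2. ⊥bis P3·P0 via (20.875,8.805): [(0, 0) (18.021, 0) (23, 15.3609) (23, 17) (0, 17)]  |A|=352.7589
3. ⊥bis P3·P1 via (19.36,5.3): [(0, 9.3894) (19.7146, 5.2251) (23, 15.3609) (23, 17) (0, 17)]  |A|=213.1239
4. ⊥bis P3·P2 via (15.66,7.595): [(16.1826, 5.9712) (19.7146, 5.2251) (23, 15.3609) (23, 17) (12.6332, 17)]  |A|=81.8795
5. ⊥bis P3·P4 via (20.53,5.365): [(16.1826, 5.9712) (19.5379, 5.2624) (19.7333, 5.2826) (23, 15.3609) (23, 17) (12.6332, 17)]  |A|=81.8741
6. ⊥bis P3·P5 via (13.505,9.895): [(13.9091, 13.0355) (16.1826, 5.9712) (19.5379, 5.2624) (19.7333, 5.2826) (23, 15.3609) (23, 17) (14.4192, 17)]  |A|=78.3339
7. ⊥bis P3·P6 via (17.5,8.145): [(18.3918, 5.5045) (19.5379, 5.2624) (19.7333, 5.2826) (23, 15.3609) (23, 17) (14.5093, 17)]  |A|=59.7364
8. ⊥bis P3·P7 via (14.05,10.78): [(15.2222, 14.8894) (18.3918, 5.5045) (19.5379, 5.2624) (19.7333, 5.2826) (23, 15.3609) (23, 17) (15.8242, 17)]  |A|=58.3488
9. ⊥bis P3·P8 via (17.37,12.15): [(16.4309, 11.3105) (18.3918, 5.5045) (19.5379, 5.2624) (19.7333, 5.2826) (23, 15.3609) (23, 17) (22.7957, 17)]  |A|=36.1639
10. canonical 7-gon: [(16.4309, 11.3105) (18.3918, 5.5045) (19.5379, 5.2624) (19.7333, 5.2826) (23, 15.3609) (23, 17) (22.7957, 17)]
11. shoelace: 36.1639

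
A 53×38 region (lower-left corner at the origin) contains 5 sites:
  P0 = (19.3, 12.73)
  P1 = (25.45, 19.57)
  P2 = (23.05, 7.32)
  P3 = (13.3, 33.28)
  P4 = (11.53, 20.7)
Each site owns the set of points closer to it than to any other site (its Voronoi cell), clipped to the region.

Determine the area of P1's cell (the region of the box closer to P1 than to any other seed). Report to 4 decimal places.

1. box [0,53]×[0,38]: [(0, 0) (53, 0) (53, 38) (0, 38)]
2. ⊥bis P1·P0 via (22.375,16.15): [(0, 36.2679) (40.337, 0) (53, 0) (53, 38) (0, 38)]  |A|=1282.5323
3. ⊥bis P1·P2 via (24.25,13.445): [(0, 36.2679) (25.6993, 13.1611) (53, 7.8123) (53, 38) (0, 38)]  |A|=1092.5614
4. ⊥bis P1·P3 via (19.375,26.425): [(15.1306, 22.6636) (25.6993, 13.1611) (53, 7.8123) (53, 38) (32.4362, 38)]  |A|=830.7299
5. ⊥bis P1·P4 via (18.49,20.135): [(18.9716, 26.0675) (18.4528, 19.6766) (25.6993, 13.1611) (53, 7.8123) (53, 38) (32.4362, 38)]  |A|=819.3392
6. canonical 6-gon: [(18.9716, 26.0675) (18.4528, 19.6766) (25.6993, 13.1611) (53, 7.8123) (53, 38) (32.4362, 38)]
7. shoelace: 819.3392

Area of P1's cell: 819.3392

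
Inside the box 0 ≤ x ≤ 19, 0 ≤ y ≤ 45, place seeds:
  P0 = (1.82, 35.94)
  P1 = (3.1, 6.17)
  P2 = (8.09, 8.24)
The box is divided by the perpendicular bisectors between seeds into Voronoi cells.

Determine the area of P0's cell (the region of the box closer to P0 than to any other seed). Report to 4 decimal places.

1. box [0,19]×[0,45]: [(0, 0) (19, 0) (19, 45) (0, 45)]
2. ⊥bis P0·P1 via (2.46,21.055): [(0, 20.9492) (19, 21.7662) (19, 45) (0, 45)]  |A|=449.2038
3. ⊥bis P0·P2 via (4.955,22.09): [(0, 20.9684) (19, 25.2691) (19, 45) (0, 45)]  |A|=415.7432
4. canonical 4-gon: [(0, 20.9684) (19, 25.2691) (19, 45) (0, 45)]
5. shoelace: 415.7432

Area of P0's cell: 415.7432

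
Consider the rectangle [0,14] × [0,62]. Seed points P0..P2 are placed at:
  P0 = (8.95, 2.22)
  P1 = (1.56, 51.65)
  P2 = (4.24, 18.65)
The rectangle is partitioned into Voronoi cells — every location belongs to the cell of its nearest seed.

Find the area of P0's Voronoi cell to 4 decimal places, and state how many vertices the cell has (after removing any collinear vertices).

Area of P0's cell: 147.7154 (4 vertices)

1. box [0,14]×[0,62]: [(0, 0) (14, 0) (14, 62) (0, 62)]
2. ⊥bis P0·P1 via (5.255,26.935): [(0, 26.1494) (0, 0) (14, 0) (14, 28.2424)]  |A|=380.7424
3. ⊥bis P0·P2 via (6.595,10.435): [(0, 8.5444) (0, 0) (14, 0) (14, 12.5578)]  |A|=147.7154
4. canonical 4-gon: [(0, 8.5444) (0, 0) (14, 0) (14, 12.5578)]
5. shoelace: 147.7154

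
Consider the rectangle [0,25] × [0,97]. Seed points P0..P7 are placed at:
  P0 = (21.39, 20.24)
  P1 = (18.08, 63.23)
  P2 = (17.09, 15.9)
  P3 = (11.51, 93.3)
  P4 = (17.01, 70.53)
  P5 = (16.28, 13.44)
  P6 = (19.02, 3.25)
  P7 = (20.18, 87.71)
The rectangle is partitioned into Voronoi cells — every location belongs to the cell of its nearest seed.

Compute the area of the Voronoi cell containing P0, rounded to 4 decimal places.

Area of P0's cell: 410.7516

1. box [0,25]×[0,97]: [(0, 0) (25, 0) (25, 97) (0, 97)]
2. ⊥bis P0·P1 via (19.735,41.735): [(0, 40.2155) (0, 0) (25, 0) (25, 42.1404)]  |A|=1029.4486
3. ⊥bis P0·P2 via (19.24,18.07): [(0, 40.2155) (0, 37.1327) (25, 12.3631) (25, 42.1404)]  |A|=410.7516
4. ⊥bis P0·P3 via (16.45,56.77): [(0, 40.2155) (0, 37.1327) (25, 12.3631) (25, 42.1404)]  |A|=410.7516
5. ⊥bis P0·P4 via (19.2,45.385): [(0, 40.2155) (0, 37.1327) (25, 12.3631) (25, 42.1404)]  |A|=410.7516
6. ⊥bis P0·P5 via (18.835,16.84): [(0, 40.2155) (0, 37.1327) (25, 12.3631) (25, 42.1404)]  |A|=410.7516
7. ⊥bis P0·P6 via (20.205,11.745): [(0, 40.2155) (0, 37.1327) (25, 12.3631) (25, 42.1404)]  |A|=410.7516
8. ⊥bis P0·P7 via (20.785,53.975): [(0, 40.2155) (0, 37.1327) (25, 12.3631) (25, 42.1404)]  |A|=410.7516
9. canonical 4-gon: [(0, 40.2155) (0, 37.1327) (25, 12.3631) (25, 42.1404)]
10. shoelace: 410.7516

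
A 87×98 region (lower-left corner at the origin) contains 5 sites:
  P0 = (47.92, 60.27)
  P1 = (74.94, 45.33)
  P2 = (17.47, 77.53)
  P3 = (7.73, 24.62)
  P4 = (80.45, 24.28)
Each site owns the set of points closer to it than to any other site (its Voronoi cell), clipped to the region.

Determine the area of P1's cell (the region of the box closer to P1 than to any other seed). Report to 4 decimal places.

1. box [0,87]×[0,98]: [(0, 0) (87, 0) (87, 98) (0, 98)]
2. ⊥bis P1·P0 via (61.43,52.8): [(32.2356, 0) (87, 0) (87, 98) (86.4222, 98)]  |A|=2711.7688
3. ⊥bis P1·P2 via (46.205,61.43): [(32.2356, 0) (87, 0) (87, 98) (86.4222, 98)]  |A|=2711.7688
4. ⊥bis P1·P3 via (41.335,34.975): [(44.9992, 23.0837) (52.1121, 0) (87, 0) (87, 98) (86.4222, 98)]  |A|=2482.3567
5. ⊥bis P1·P4 via (77.695,34.805): [(47.0439, 26.7819) (87, 37.2407) (87, 98) (86.4222, 98)]  |A|=1234.4284
6. canonical 4-gon: [(47.0439, 26.7819) (87, 37.2407) (87, 98) (86.4222, 98)]
7. shoelace: 1234.4284

Area of P1's cell: 1234.4284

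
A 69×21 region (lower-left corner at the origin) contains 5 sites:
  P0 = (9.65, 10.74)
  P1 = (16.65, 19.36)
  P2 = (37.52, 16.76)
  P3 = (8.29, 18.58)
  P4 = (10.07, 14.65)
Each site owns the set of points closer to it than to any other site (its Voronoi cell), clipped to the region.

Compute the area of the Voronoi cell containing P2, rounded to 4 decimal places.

Area of P2's cell: 895.6505

1. box [0,69]×[0,21]: [(0, 0) (69, 0) (69, 21) (0, 21)]
2. ⊥bis P2·P0 via (23.585,13.75): [(26.555, 0) (69, 0) (69, 21) (22.019, 21)]  |A|=938.9728
3. ⊥bis P2·P1 via (27.085,18.06): [(25.4642, 5.0501) (26.555, 0) (69, 0) (69, 21) (27.4513, 21)]  |A|=895.6505
4. ⊥bis P2·P3 via (22.905,17.67): [(25.4642, 5.0501) (26.555, 0) (69, 0) (69, 21) (27.4513, 21)]  |A|=895.6505
5. ⊥bis P2·P4 via (23.795,15.705): [(25.4642, 5.0501) (26.555, 0) (69, 0) (69, 21) (27.4513, 21)]  |A|=895.6505
6. canonical 5-gon: [(25.4642, 5.0501) (26.555, 0) (69, 0) (69, 21) (27.4513, 21)]
7. shoelace: 895.6505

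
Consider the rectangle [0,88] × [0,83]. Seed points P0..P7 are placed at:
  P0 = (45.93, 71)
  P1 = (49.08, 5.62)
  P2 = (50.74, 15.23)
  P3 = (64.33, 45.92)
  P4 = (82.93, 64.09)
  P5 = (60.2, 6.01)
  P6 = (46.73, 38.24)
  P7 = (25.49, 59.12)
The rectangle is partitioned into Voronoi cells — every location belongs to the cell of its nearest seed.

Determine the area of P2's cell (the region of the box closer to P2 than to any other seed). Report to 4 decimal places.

Area of P2's cell: 625.0149

1. box [0,88]×[0,83]: [(0, 0) (88, 0) (88, 83) (0, 83)]
2. ⊥bis P2·P0 via (48.335,43.115): [(0, 38.9462) (0, 0) (88, 0) (88, 46.536)]  |A|=3761.2185
3. ⊥bis P2·P1 via (49.91,10.425): [(0, 38.9462) (0, 19.0463) (88, 3.8455) (88, 46.536)]  |A|=2753.9815
4. ⊥bis P2·P3 via (57.535,30.575): [(32.3329, 41.7349) (0, 38.9462) (0, 19.0463) (88, 3.8455) (88, 17.0846)]  |A|=1934.246
5. ⊥bis P2·P4 via (66.835,39.66): [(32.3329, 41.7349) (0, 38.9462) (0, 19.0463) (88, 3.8455) (88, 17.0846)]  |A|=1934.246
6. ⊥bis P2·P5 via (55.47,10.62): [(69.678, 25.1979) (32.3329, 41.7349) (0, 38.9462) (0, 19.0463) (54.5062, 9.6311)]  |A|=1508.3768
7. ⊥bis P2·P6 via (48.735,26.735): [(69.678, 25.1979) (61.2726, 28.9199) (2.3182, 18.6459) (54.5062, 9.6311)]  |A|=627.4808
8. ⊥bis P2·P7 via (38.115,37.175): [(69.678, 25.1979) (61.2726, 28.9199) (7.467, 19.5431) (5.0785, 18.169) (54.5062, 9.6311)]  |A|=625.0149
9. canonical 5-gon: [(69.678, 25.1979) (61.2726, 28.9199) (7.467, 19.5431) (5.0785, 18.169) (54.5062, 9.6311)]
10. shoelace: 625.0149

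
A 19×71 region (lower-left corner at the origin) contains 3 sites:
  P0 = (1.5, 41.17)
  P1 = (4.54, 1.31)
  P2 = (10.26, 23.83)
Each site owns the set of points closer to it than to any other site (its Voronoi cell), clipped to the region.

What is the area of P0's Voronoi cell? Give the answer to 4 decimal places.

Area of P0's cell: 696.7530

1. box [0,19]×[0,71]: [(0, 0) (19, 0) (19, 71) (0, 71)]
2. ⊥bis P0·P1 via (3.02,21.24): [(0, 21.0097) (19, 22.4587) (19, 71) (0, 71)]  |A|=936.05
3. ⊥bis P0·P2 via (5.88,32.5): [(0, 29.5295) (19, 39.1281) (19, 71) (0, 71)]  |A|=696.753
4. canonical 4-gon: [(0, 29.5295) (19, 39.1281) (19, 71) (0, 71)]
5. shoelace: 696.753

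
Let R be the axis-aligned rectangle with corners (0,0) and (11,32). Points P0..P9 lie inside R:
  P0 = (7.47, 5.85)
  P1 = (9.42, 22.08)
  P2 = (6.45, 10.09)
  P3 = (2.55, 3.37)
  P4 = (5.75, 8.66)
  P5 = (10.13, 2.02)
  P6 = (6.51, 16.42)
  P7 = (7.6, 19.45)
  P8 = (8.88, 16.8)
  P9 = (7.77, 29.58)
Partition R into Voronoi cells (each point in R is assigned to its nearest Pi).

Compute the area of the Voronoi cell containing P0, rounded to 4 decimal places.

Area of P0's cell: 25.4550

1. box [0,11]×[0,32]: [(0, 0) (11, 0) (11, 32) (0, 32)]
2. ⊥bis P0·P1 via (8.445,13.965): [(0, 14.9796) (0, 0) (11, 0) (11, 13.658)]  |A|=157.5072
3. ⊥bis P0·P2 via (6.96,7.97): [(0, 6.2957) (0, 0) (11, 0) (11, 8.9419)]  |A|=83.8065
4. ⊥bis P0·P3 via (5.01,4.61): [(3.7104, 7.1883) (7.3337, 0) (11, 0) (11, 8.9419)]  |A|=45.7684
5. ⊥bis P0·P4 via (6.61,7.255): [(8.3078, 8.2942) (4.3684, 5.8829) (7.3337, 0) (11, 0) (11, 8.9419)]  |A|=42.4039
6. ⊥bis P0·P5 via (8.8,3.935): [(8.3078, 8.2942) (4.3684, 5.8829) (6.2448, 2.1604) (11, 5.4629) (11, 8.9419)]  |A|=25.455
7. ⊥bis P0·P6 via (6.99,11.135): [(8.3078, 8.2942) (4.3684, 5.8829) (6.2448, 2.1604) (11, 5.4629) (11, 8.9419)]  |A|=25.455
8. ⊥bis P0·P7 via (7.535,12.65): [(8.3078, 8.2942) (4.3684, 5.8829) (6.2448, 2.1604) (11, 5.4629) (11, 8.9419)]  |A|=25.455
9. ⊥bis P0·P8 via (8.175,11.325): [(8.3078, 8.2942) (4.3684, 5.8829) (6.2448, 2.1604) (11, 5.4629) (11, 8.9419)]  |A|=25.455
10. ⊥bis P0·P9 via (7.62,17.715): [(8.3078, 8.2942) (4.3684, 5.8829) (6.2448, 2.1604) (11, 5.4629) (11, 8.9419)]  |A|=25.455
11. canonical 5-gon: [(8.3078, 8.2942) (4.3684, 5.8829) (6.2448, 2.1604) (11, 5.4629) (11, 8.9419)]
12. shoelace: 25.455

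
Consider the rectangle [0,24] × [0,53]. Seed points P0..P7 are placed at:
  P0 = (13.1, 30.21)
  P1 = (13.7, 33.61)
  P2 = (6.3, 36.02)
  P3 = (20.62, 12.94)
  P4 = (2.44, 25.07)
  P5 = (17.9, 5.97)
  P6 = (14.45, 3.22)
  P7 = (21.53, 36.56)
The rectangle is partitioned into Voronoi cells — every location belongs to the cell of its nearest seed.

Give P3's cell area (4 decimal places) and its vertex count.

Area of P3's cell: 159.9141 (6 vertices)

1. box [0,24]×[0,53]: [(0, 0) (24, 0) (24, 53) (0, 53)]
2. ⊥bis P3·P0 via (16.86,21.575): [(0, 14.2335) (0, 0) (24, 0) (24, 24.684)]  |A|=467.0106
3. ⊥bis P3·P1 via (17.16,23.275): [(0, 14.2335) (0, 0) (24, 0) (24, 24.684)]  |A|=467.0106
4. ⊥bis P3·P2 via (13.46,24.48): [(0, 14.2335) (0, 0) (24, 0) (24, 24.684)]  |A|=467.0106
5. ⊥bis P3·P4 via (11.53,19.005): [(11.7643, 19.3561) (0, 1.7243) (0, 0) (24, 0) (24, 24.684)]  |A|=393.4293
6. ⊥bis P3·P5 via (19.26,9.455): [(11.7643, 19.3561) (8.0714, 13.8213) (24, 7.6052) (24, 24.684)]  |A|=160.0445
7. ⊥bis P3·P6 via (17.535,8.08): [(11.7643, 19.3561) (8.196, 14.0081) (9.159, 13.3968) (24, 7.6052) (24, 24.684)]  |A|=159.9164
8. ⊥bis P3·P7 via (21.075,24.75): [(23.9014, 24.6411) (11.7643, 19.3561) (8.196, 14.0081) (9.159, 13.3968) (24, 7.6052) (24, 24.6373)]  |A|=159.9141
9. canonical 6-gon: [(23.9014, 24.6411) (11.7643, 19.3561) (8.196, 14.0081) (9.159, 13.3968) (24, 7.6052) (24, 24.6373)]
10. shoelace: 159.9141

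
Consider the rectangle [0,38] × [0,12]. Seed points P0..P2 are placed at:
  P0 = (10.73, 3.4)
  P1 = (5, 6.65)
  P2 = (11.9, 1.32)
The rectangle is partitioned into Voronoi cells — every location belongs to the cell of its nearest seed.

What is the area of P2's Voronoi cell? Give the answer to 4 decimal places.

1. box [0,38]×[0,12]: [(0, 0) (38, 0) (38, 12) (0, 12)]
2. ⊥bis P2·P0 via (11.315,2.36): [(7.1194, 0) (38, 0) (38, 12) (28.4528, 12)]  |A|=242.5667
3. ⊥bis P2·P1 via (8.45,3.985): [(7.1194, 0) (38, 0) (38, 12) (28.4528, 12)]  |A|=242.5667
4. canonical 4-gon: [(7.1194, 0) (38, 0) (38, 12) (28.4528, 12)]
5. shoelace: 242.5667

Area of P2's cell: 242.5667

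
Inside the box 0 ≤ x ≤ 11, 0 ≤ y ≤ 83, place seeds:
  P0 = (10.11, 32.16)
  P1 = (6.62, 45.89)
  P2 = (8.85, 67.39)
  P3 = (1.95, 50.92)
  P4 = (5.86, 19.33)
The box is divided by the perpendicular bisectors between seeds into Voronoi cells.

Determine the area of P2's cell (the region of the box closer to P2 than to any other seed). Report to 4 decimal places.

1. box [0,11]×[0,83]: [(0, 0) (11, 0) (11, 83) (0, 83)]
2. ⊥bis P2·P0 via (9.48,49.775): [(0, 49.4359) (11, 49.8294) (11, 83) (0, 83)]  |A|=367.0408
3. ⊥bis P2·P1 via (7.735,56.64): [(0, 57.4423) (11, 56.3014) (11, 83) (0, 83)]  |A|=287.41
4. ⊥bis P2·P3 via (5.4,59.155): [(0, 61.4173) (11, 56.8089) (11, 83) (0, 83)]  |A|=262.7558
5. ⊥bis P2·P4 via (7.355,43.36): [(0, 61.4173) (11, 56.8089) (11, 83) (0, 83)]  |A|=262.7558
6. canonical 4-gon: [(0, 61.4173) (11, 56.8089) (11, 83) (0, 83)]
7. shoelace: 262.7558

Area of P2's cell: 262.7558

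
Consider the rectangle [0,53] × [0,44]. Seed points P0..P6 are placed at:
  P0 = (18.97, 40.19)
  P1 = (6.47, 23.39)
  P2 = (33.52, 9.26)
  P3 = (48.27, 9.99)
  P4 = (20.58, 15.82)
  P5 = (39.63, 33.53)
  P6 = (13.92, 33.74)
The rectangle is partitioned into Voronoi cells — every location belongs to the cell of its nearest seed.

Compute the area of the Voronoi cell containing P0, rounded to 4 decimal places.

Area of P0's cell: 182.1824

1. box [0,53]×[0,44]: [(0, 0) (53, 0) (53, 44) (0, 44)]
2. ⊥bis P0·P1 via (12.72,31.79): [(0, 41.2543) (53, 1.8198) (53, 44) (0, 44)]  |A|=1190.5377
3. ⊥bis P0·P2 via (26.245,24.725): [(0, 41.2543) (23.7762, 23.5636) (53, 37.311) (53, 44) (0, 44)]  |A|=671.9436
4. ⊥bis P0·P3 via (33.62,25.09): [(0, 41.2543) (23.7762, 23.5636) (39.8314, 31.1163) (53, 43.8925) (53, 44) (0, 44)]  |A|=628.6093
5. ⊥bis P0·P4 via (19.775,28.005): [(0, 41.2543) (17.9675, 27.8856) (35.4138, 29.0382) (39.8314, 31.1163) (53, 43.8925) (53, 44) (0, 44)]  |A|=587.5608
6. ⊥bis P0·P5 via (29.3,36.86): [(0, 41.2543) (17.9675, 27.8856) (26.5906, 28.4553) (31.6017, 44) (0, 44)]  |A|=344.8825
7. ⊥bis P0·P6 via (16.445,36.965): [(26.7364, 28.9074) (31.6017, 44) (7.4597, 44)]  |A|=182.1824
8. canonical 3-gon: [(26.7364, 28.9074) (31.6017, 44) (7.4597, 44)]
9. shoelace: 182.1824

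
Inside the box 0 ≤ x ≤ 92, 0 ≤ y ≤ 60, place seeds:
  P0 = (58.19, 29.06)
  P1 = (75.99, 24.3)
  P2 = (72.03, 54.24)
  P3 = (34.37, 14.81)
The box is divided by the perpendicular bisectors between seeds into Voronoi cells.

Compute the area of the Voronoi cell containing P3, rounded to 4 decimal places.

Area of P3's cell: 2487.3132

1. box [0,92]×[0,60]: [(0, 0) (92, 0) (92, 60) (0, 60)]
2. ⊥bis P3·P0 via (46.28,21.935): [(0, 0) (59.4023, 0) (23.5081, 60) (0, 60)]  |A|=2487.3132
3. ⊥bis P3·P1 via (55.18,19.555): [(0, 0) (59.4023, 0) (23.5081, 60) (0, 60)]  |A|=2487.3132
4. ⊥bis P3·P2 via (53.2,34.525): [(0, 0) (59.4023, 0) (23.5081, 60) (0, 60)]  |A|=2487.3132
5. canonical 4-gon: [(0, 0) (59.4023, 0) (23.5081, 60) (0, 60)]
6. shoelace: 2487.3132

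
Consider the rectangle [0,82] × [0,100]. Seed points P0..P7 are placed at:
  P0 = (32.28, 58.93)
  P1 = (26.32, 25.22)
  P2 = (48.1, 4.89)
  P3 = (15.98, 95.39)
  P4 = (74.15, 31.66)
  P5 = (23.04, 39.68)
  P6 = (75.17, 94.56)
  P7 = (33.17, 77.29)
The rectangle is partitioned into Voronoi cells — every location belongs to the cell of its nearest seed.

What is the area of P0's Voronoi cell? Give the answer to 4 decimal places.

1. box [0,82]×[0,100]: [(0, 0) (82, 0) (82, 100) (0, 100)]
2. ⊥bis P0·P1 via (29.3,42.075): [(0, 47.2553) (82, 32.7575) (82, 100) (0, 100)]  |A|=4919.474
3. ⊥bis P0·P2 via (40.19,31.91): [(0, 47.2553) (57.738, 37.0471) (82, 44.1497) (82, 100) (0, 100)]  |A|=4781.2752
4. ⊥bis P0·P3 via (24.13,77.16): [(0, 66.3723) (0, 47.2553) (57.738, 37.0471) (82, 44.1497) (82, 100) (75.2187, 100)]  |A|=3516.5593
5. ⊥bis P0·P4 via (53.215,45.295): [(0, 66.3723) (0, 47.2553) (48.8649, 38.6159) (82, 89.4911) (82, 100) (75.2187, 100)]  |A|=2714.821
6. ⊥bis P0·P5 via (27.66,49.305): [(0, 66.3723) (0, 62.5818) (49.1183, 39.005) (82, 89.4911) (82, 100) (75.2187, 100)]  |A|=2327.8132
7. ⊥bis P0·P6 via (53.725,76.745): [(45.4589, 86.6954) (0, 66.3723) (0, 62.5818) (49.1183, 39.005) (64.9208, 63.2679)]  |A|=1635.4613
8. ⊥bis P0·P7 via (32.725,68.11): [(62.0805, 66.687) (6.7079, 69.3712) (0, 66.3723) (0, 62.5818) (49.1183, 39.005) (64.9208, 63.2679)]  |A|=1103.81
9. canonical 6-gon: [(62.0805, 66.687) (6.7079, 69.3712) (0, 66.3723) (0, 62.5818) (49.1183, 39.005) (64.9208, 63.2679)]
10. shoelace: 1103.81

Area of P0's cell: 1103.8100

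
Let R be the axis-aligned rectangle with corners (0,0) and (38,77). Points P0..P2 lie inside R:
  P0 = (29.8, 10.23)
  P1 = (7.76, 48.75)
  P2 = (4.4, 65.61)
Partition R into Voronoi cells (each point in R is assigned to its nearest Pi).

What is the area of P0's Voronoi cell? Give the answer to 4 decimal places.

1. box [0,38]×[0,77]: [(0, 0) (38, 0) (38, 77) (0, 77)]
2. ⊥bis P0·P1 via (18.78,29.49): [(0, 18.7446) (0, 0) (38, 0) (38, 40.4871)]  |A|=1125.4033
3. ⊥bis P0·P2 via (17.1,37.92): [(0, 18.7446) (0, 0) (38, 0) (38, 40.4871)]  |A|=1125.4033
4. canonical 4-gon: [(0, 18.7446) (0, 0) (38, 0) (38, 40.4871)]
5. shoelace: 1125.4033

Area of P0's cell: 1125.4033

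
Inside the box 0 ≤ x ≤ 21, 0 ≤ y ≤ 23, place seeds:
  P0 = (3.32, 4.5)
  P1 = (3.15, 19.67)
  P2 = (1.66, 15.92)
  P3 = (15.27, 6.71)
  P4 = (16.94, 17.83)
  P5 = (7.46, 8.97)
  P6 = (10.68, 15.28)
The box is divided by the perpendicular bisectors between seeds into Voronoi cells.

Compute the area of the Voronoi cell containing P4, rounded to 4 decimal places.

Area of P4's cell: 83.6443

1. box [0,21]×[0,23]: [(0, 0) (21, 0) (21, 23) (0, 23)]
2. ⊥bis P4·P0 via (10.13,11.165): [(0, 21.5154) (21, 0.0585) (21, 23) (0, 23)]  |A|=256.474
3. ⊥bis P4·P1 via (10.045,18.75): [(9.1646, 12.1514) (21, 0.0585) (21, 23) (10.6121, 23)]  |A|=192.1083
4. ⊥bis P4·P2 via (9.3,16.875): [(9.5393, 14.9603) (9.9967, 11.3012) (21, 0.0585) (21, 23) (10.6121, 23)]  |A|=190.7802
5. ⊥bis P4·P3 via (16.105,12.27): [(9.5393, 14.9603) (9.7564, 13.2234) (21, 11.5349) (21, 23) (10.6121, 23)]  |A|=117.0379
6. ⊥bis P4·P5 via (12.2,13.4): [(9.6896, 16.0861) (12.7909, 12.7677) (21, 11.5349) (21, 23) (10.6121, 23)]  |A|=112.4571
7. ⊥bis P4·P6 via (13.81,16.555): [(15.5197, 12.3579) (21, 11.5349) (21, 23) (11.1846, 23)]  |A|=83.6443
8. canonical 4-gon: [(15.5197, 12.3579) (21, 11.5349) (21, 23) (11.1846, 23)]
9. shoelace: 83.6443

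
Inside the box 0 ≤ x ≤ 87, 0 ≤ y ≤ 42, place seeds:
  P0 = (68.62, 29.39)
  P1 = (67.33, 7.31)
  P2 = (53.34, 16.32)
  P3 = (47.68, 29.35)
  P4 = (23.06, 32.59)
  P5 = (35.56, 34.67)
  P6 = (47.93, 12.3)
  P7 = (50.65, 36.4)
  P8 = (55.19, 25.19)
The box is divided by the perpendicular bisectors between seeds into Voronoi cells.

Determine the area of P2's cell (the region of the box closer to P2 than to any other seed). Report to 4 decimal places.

Area of P2's cell: 140.0425

1. box [0,87]×[0,42]: [(0, 0) (87, 0) (87, 42) (0, 42)]
2. ⊥bis P2·P0 via (60.98,22.855): [(0, 0) (80.5294, 0) (44.604, 42) (0, 42)]  |A|=2627.8016
3. ⊥bis P2·P1 via (60.335,11.815): [(0, 0) (52.7258, 0) (64.6682, 18.5432) (44.604, 42) (0, 42)]  |A|=2370.0175
4. ⊥bis P2·P3 via (50.51,22.835): [(0, 0.8944) (0, 0) (52.7258, 0) (64.6682, 18.5432) (58.1561, 26.1563)]  |A|=821.3995
5. ⊥bis P2·P4 via (38.2,24.455): [(33.3166, 15.3665) (25.0599, 0) (52.7258, 0) (64.6682, 18.5432) (58.1561, 26.1563)]  |A|=613.9599
6. ⊥bis P2·P5 via (44.45,25.495): [(34.5495, 15.902) (32.5778, 13.9916) (25.0599, 0) (52.7258, 0) (64.6682, 18.5432) (58.1561, 26.1563)]  |A|=613.3102
7. ⊥bis P2·P6 via (50.635,14.31): [(45.8156, 20.7958) (56.6921, 6.1586) (64.6682, 18.5432) (58.1561, 26.1563)]  |A|=190.154
8. ⊥bis P2·P7 via (51.995,26.36): [(45.8156, 20.7958) (56.6921, 6.1586) (64.6682, 18.5432) (58.1561, 26.1563)]  |A|=190.154
9. ⊥bis P2·P8 via (54.265,20.755): [(48.493, 21.9589) (45.8156, 20.7958) (56.6921, 6.1586) (64.6682, 18.5432) (64.6244, 18.5944)]  |A|=140.0425
10. canonical 5-gon: [(48.493, 21.9589) (45.8156, 20.7958) (56.6921, 6.1586) (64.6682, 18.5432) (64.6244, 18.5944)]
11. shoelace: 140.0425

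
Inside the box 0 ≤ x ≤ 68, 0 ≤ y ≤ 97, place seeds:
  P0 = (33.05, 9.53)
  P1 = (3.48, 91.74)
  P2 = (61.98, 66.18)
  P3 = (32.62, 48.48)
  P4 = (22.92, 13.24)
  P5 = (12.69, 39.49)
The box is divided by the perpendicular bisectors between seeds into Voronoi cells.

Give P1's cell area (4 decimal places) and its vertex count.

Area of P1's cell: 948.8954 (5 vertices)

1. box [0,68]×[0,97]: [(0, 0) (68, 0) (68, 97) (0, 97)]
2. ⊥bis P1·P0 via (18.265,50.635): [(0, 44.0653) (68, 68.5241) (68, 97) (0, 97)]  |A|=2767.9604
3. ⊥bis P1·P2 via (32.73,78.96): [(0, 44.0653) (20.7437, 51.5266) (40.6121, 97) (0, 97)]  |A|=1472.4166
4. ⊥bis P1·P3 via (18.05,70.11): [(0, 57.9515) (33.373, 80.4316) (40.6121, 97) (0, 97)]  |A|=988.0215
5. ⊥bis P1·P4 via (13.2,52.49): [(0, 57.9515) (33.373, 80.4316) (40.6121, 97) (0, 97)]  |A|=988.0215
6. ⊥bis P1·P5 via (8.085,65.615): [(0, 64.1899) (12.5437, 66.4009) (33.373, 80.4316) (40.6121, 97) (0, 97)]  |A|=948.8954
7. canonical 5-gon: [(0, 64.1899) (12.5437, 66.4009) (33.373, 80.4316) (40.6121, 97) (0, 97)]
8. shoelace: 948.8954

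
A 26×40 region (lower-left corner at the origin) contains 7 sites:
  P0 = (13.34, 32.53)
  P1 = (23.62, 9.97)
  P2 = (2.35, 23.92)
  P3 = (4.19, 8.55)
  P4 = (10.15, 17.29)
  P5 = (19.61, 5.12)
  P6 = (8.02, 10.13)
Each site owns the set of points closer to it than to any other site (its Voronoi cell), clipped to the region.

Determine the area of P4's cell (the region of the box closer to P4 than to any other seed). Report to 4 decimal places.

1. box [0,26]×[0,40]: [(0, 0) (26, 0) (26, 40) (0, 40)]
2. ⊥bis P4·P0 via (11.745,24.91): [(0, 27.3684) (0, 0) (26, 0) (26, 21.9262)]  |A|=640.83
3. ⊥bis P4·P1 via (16.885,13.63): [(21.8639, 22.7919) (0, 27.3684) (0, 0) (9.4781, 0)]  |A|=407.2016
4. ⊥bis P4·P2 via (6.25,20.605): [(21.8639, 22.7919) (10.1865, 25.2362) (0, 13.2521) (0, 0) (9.4781, 0)]  |A|=335.3031
5. ⊥bis P4·P3 via (7.17,12.92): [(13.9767, 8.2783) (21.8639, 22.7919) (10.1865, 25.2362) (2.4523, 16.1371)]  |A|=177.2013
6. ⊥bis P4·P5 via (14.88,11.205): [(12.4523, 9.3179) (16.0698, 12.1298) (21.8639, 22.7919) (10.1865, 25.2362) (2.4523, 16.1371)]  |A|=173.1776
7. ⊥bis P4·P6 via (9.085,13.71): [(3.6332, 15.3318) (15.6067, 11.7699) (16.0698, 12.1298) (21.8639, 22.7919) (10.1865, 25.2362) (2.4523, 16.1371)]  |A|=152.8802
8. canonical 6-gon: [(3.6332, 15.3318) (15.6067, 11.7699) (16.0698, 12.1298) (21.8639, 22.7919) (10.1865, 25.2362) (2.4523, 16.1371)]
9. shoelace: 152.8802

Area of P4's cell: 152.8802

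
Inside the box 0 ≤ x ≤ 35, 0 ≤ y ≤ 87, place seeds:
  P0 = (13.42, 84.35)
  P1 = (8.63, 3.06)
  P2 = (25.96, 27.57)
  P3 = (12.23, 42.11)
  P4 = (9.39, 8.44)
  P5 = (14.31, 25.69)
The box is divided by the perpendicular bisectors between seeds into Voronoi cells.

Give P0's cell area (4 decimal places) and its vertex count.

Area of P0's cell: 836.5597 (4 vertices)

1. box [0,35]×[0,87]: [(0, 0) (35, 0) (35, 87) (0, 87)]
2. ⊥bis P0·P1 via (11.025,43.705): [(0, 44.3546) (35, 42.2923) (35, 87) (0, 87)]  |A|=1528.6788
3. ⊥bis P0·P2 via (19.69,55.96): [(0, 51.6114) (35, 59.3413) (35, 87) (0, 87)]  |A|=1103.3283
4. ⊥bis P0·P3 via (12.825,63.23): [(0, 63.5913) (35, 62.6053) (35, 87) (0, 87)]  |A|=836.5597
5. ⊥bis P0·P4 via (11.405,46.395): [(0, 63.5913) (35, 62.6053) (35, 87) (0, 87)]  |A|=836.5597
6. ⊥bis P0·P5 via (13.865,55.02): [(0, 63.5913) (35, 62.6053) (35, 87) (0, 87)]  |A|=836.5597
7. canonical 4-gon: [(0, 63.5913) (35, 62.6053) (35, 87) (0, 87)]
8. shoelace: 836.5597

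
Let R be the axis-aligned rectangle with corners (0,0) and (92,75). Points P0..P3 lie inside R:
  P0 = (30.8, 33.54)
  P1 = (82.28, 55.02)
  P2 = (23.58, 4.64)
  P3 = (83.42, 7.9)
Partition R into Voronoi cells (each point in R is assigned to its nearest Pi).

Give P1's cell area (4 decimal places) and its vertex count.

Area of P1's cell: 1710.7723 (4 vertices)

1. box [0,92]×[0,75]: [(0, 0) (92, 0) (92, 75) (0, 75)]
2. ⊥bis P1·P0 via (56.54,44.28): [(75.0158, 0) (92, 0) (92, 75) (43.7221, 75)]  |A|=2447.3287
3. ⊥bis P1·P2 via (52.93,29.83): [(71.6891, 7.9729) (78.532, 0) (92, 0) (92, 75) (43.7221, 75)]  |A|=2433.3116
4. ⊥bis P1·P3 via (82.85,31.46): [(62.0986, 30.958) (92, 31.6814) (92, 75) (43.7221, 75)]  |A|=1710.7723
5. canonical 4-gon: [(62.0986, 30.958) (92, 31.6814) (92, 75) (43.7221, 75)]
6. shoelace: 1710.7723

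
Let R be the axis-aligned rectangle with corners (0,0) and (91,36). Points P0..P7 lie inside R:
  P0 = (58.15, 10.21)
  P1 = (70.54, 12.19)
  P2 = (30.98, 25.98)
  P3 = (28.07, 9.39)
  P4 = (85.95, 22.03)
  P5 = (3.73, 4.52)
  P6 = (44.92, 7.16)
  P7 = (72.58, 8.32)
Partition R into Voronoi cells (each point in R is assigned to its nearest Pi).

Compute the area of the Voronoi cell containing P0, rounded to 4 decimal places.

Area of P0's cell: 434.3383

1. box [0,91]×[0,36]: [(0, 0) (91, 0) (91, 36) (0, 36)]
2. ⊥bis P0·P1 via (64.345,11.2): [(0, 0) (66.1348, 0) (60.3818, 36) (0, 36)]  |A|=2277.2994
3. ⊥bis P0·P2 via (44.565,18.095): [(34.0623, 0) (66.1348, 0) (60.3818, 36) (54.9574, 36)]  |A|=674.9445
4. ⊥bis P0·P3 via (43.11,9.8): [(42.9593, 15.3285) (43.3772, 0) (66.1348, 0) (60.3818, 36) (54.9574, 36)]  |A|=603.553
5. ⊥bis P0·P4 via (72.05,16.12): [(42.9593, 15.3285) (43.3772, 0) (66.1348, 0) (60.3818, 36) (54.9574, 36)]  |A|=603.553
6. ⊥bis P0·P5 via (30.94,7.365): [(42.9593, 15.3285) (43.3772, 0) (66.1348, 0) (60.3818, 36) (54.9574, 36)]  |A|=603.553
7. ⊥bis P0·P6 via (51.535,8.685): [(48.0009, 24.0147) (53.5372, 0) (66.1348, 0) (60.3818, 36) (54.9574, 36)]  |A|=441.1021
8. ⊥bis P0·P7 via (65.365,9.265): [(48.0009, 24.0147) (53.5372, 0) (64.1515, 0) (65.0448, 6.8207) (60.3818, 36) (54.9574, 36)]  |A|=434.3383
9. canonical 6-gon: [(48.0009, 24.0147) (53.5372, 0) (64.1515, 0) (65.0448, 6.8207) (60.3818, 36) (54.9574, 36)]
10. shoelace: 434.3383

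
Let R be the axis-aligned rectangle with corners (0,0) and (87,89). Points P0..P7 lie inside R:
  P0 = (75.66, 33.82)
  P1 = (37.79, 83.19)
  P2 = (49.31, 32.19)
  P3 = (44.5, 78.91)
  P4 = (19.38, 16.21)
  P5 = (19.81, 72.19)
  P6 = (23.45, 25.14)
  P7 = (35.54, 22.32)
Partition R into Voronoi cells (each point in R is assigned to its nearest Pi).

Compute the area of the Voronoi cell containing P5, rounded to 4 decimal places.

Area of P5's cell: 1292.7006

1. box [0,87]×[0,89]: [(0, 0) (87, 0) (87, 89) (0, 89)]
2. ⊥bis P5·P0 via (47.735,53.005): [(0, 0) (11.3196, 0) (72.4642, 89) (0, 89)]  |A|=3728.3796
3. ⊥bis P5·P1 via (28.8,77.69): [(0, 0) (11.3196, 0) (45.7075, 50.0539) (21.8806, 89) (0, 89)]  |A|=2743.3622
4. ⊥bis P5·P2 via (34.56,52.19): [(0, 26.702) (41.3411, 57.191) (21.8806, 89) (0, 89)]  |A|=1635.7334
5. ⊥bis P5·P3 via (32.155,75.55): [(0, 26.702) (37.8522, 54.618) (33.7945, 69.5262) (21.8806, 89) (0, 89)]  |A|=1604.5064
6. ⊥bis P5·P4 via (19.595,44.2): [(0, 44.3505) (23.6835, 44.1686) (37.8522, 54.618) (33.7945, 69.5262) (21.8806, 89) (0, 89)]  |A|=1395.5169
7. ⊥bis P5·P6 via (21.63,48.665): [(0, 46.9916) (30.7355, 49.3694) (37.8522, 54.618) (33.7945, 69.5262) (21.8806, 89) (0, 89)]  |A|=1292.7006
8. ⊥bis P5·P7 via (27.675,47.255): [(0, 46.9916) (30.7355, 49.3694) (37.8522, 54.618) (33.7945, 69.5262) (21.8806, 89) (0, 89)]  |A|=1292.7006
9. canonical 6-gon: [(0, 46.9916) (30.7355, 49.3694) (37.8522, 54.618) (33.7945, 69.5262) (21.8806, 89) (0, 89)]
10. shoelace: 1292.7006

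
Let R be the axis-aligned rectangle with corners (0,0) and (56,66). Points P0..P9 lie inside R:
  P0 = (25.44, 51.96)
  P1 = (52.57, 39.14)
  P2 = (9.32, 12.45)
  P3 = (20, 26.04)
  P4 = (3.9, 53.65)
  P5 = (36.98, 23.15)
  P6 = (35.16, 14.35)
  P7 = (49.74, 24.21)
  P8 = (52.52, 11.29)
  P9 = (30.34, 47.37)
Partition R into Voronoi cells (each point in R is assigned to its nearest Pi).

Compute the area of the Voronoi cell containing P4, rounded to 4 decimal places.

Area of P4's cell: 424.6843

1. box [0,56]×[0,66]: [(0, 0) (56, 0) (56, 66) (0, 66)]
2. ⊥bis P4·P0 via (14.67,52.805): [(0, 0) (10.527, 0) (15.7053, 66) (0, 66)]  |A|=865.6643
3. ⊥bis P4·P1 via (28.235,46.395): [(0, 0) (10.527, 0) (15.7053, 66) (0, 66)]  |A|=865.6643
4. ⊥bis P4·P2 via (6.61,33.05): [(0, 32.1804) (13.1879, 33.9154) (15.7053, 66) (0, 66)]  |A|=474.9542
5. ⊥bis P4·P3 via (11.95,39.845): [(0, 32.8767) (13.7348, 40.8858) (15.7053, 66) (0, 66)]  |A|=424.6843
6. ⊥bis P4·P5 via (20.44,38.4): [(0, 32.8767) (13.7348, 40.8858) (15.7053, 66) (0, 66)]  |A|=424.6843
7. ⊥bis P4·P6 via (19.53,34): [(0, 32.8767) (13.7348, 40.8858) (15.7053, 66) (0, 66)]  |A|=424.6843
8. ⊥bis P4·P7 via (26.82,38.93): [(0, 32.8767) (13.7348, 40.8858) (15.7053, 66) (0, 66)]  |A|=424.6843
9. ⊥bis P4·P8 via (28.21,32.47): [(0, 32.8767) (13.7348, 40.8858) (15.7053, 66) (0, 66)]  |A|=424.6843
10. ⊥bis P4·P9 via (17.12,50.51): [(0, 32.8767) (13.7348, 40.8858) (15.7053, 66) (0, 66)]  |A|=424.6843
11. canonical 4-gon: [(0, 32.8767) (13.7348, 40.8858) (15.7053, 66) (0, 66)]
12. shoelace: 424.6843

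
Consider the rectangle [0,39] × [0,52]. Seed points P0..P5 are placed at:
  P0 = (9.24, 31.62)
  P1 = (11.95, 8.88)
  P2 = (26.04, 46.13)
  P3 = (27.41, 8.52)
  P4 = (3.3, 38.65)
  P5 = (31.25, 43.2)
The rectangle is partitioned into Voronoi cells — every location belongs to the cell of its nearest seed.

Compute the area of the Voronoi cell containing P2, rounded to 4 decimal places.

1. box [0,39]×[0,52]: [(0, 0) (39, 0) (39, 52) (0, 52)]
2. ⊥bis P2·P0 via (17.64,38.875): [(39, 14.1439) (39, 52) (6.3041, 52)]  |A|=618.87
3. ⊥bis P2·P1 via (18.995,27.505): [(31.5676, 22.7494) (39, 19.938) (39, 52) (6.3041, 52)]  |A|=597.3379
4. ⊥bis P2·P3 via (26.725,27.325): [(27.5885, 27.3565) (39, 27.7721) (39, 52) (6.3041, 52)]  |A|=541.1106
5. ⊥bis P2·P4 via (14.67,42.39): [(14.7105, 42.2668) (27.5885, 27.3565) (39, 27.7721) (39, 52) (11.5089, 52)]  |A|=515.7806
6. ⊥bis P2·P5 via (28.645,44.665): [(14.7105, 42.2668) (22.333, 33.4413) (32.7701, 52) (11.5089, 52)]  |A|=220.2571
7. canonical 4-gon: [(14.7105, 42.2668) (22.333, 33.4413) (32.7701, 52) (11.5089, 52)]
8. shoelace: 220.2571

Area of P2's cell: 220.2571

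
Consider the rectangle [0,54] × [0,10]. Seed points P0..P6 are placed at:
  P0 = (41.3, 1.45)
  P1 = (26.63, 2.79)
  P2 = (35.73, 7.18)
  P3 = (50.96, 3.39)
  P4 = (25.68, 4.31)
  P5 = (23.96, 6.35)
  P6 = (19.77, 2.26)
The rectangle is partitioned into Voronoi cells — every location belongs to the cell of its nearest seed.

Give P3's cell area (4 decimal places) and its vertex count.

1. box [0,54]×[0,10]: [(0, 0) (54, 0) (54, 10) (0, 10)]
2. ⊥bis P3·P0 via (46.13,2.42): [(46.616, 0) (54, 0) (54, 10) (44.6077, 10)]  |A|=83.8814
3. ⊥bis P3·P1 via (38.795,3.09): [(46.616, 0) (54, 0) (54, 10) (44.6077, 10)]  |A|=83.8814
4. ⊥bis P3·P2 via (43.345,5.285): [(46.616, 0) (54, 0) (54, 10) (44.6077, 10)]  |A|=83.8814
5. ⊥bis P3·P4 via (38.32,3.85): [(46.616, 0) (54, 0) (54, 10) (44.6077, 10)]  |A|=83.8814
6. ⊥bis P3·P5 via (37.46,4.87): [(46.616, 0) (54, 0) (54, 10) (44.6077, 10)]  |A|=83.8814
7. ⊥bis P3·P6 via (35.365,2.825): [(46.616, 0) (54, 0) (54, 10) (44.6077, 10)]  |A|=83.8814
8. canonical 4-gon: [(46.616, 0) (54, 0) (54, 10) (44.6077, 10)]
9. shoelace: 83.8814

Area of P3's cell: 83.8814 (4 vertices)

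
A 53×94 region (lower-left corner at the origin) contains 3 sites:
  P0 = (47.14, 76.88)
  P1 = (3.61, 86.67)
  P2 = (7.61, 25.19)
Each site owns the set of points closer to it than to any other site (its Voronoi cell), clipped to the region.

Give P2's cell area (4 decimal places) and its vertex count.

1. box [0,53]×[0,94]: [(0, 0) (53, 0) (53, 94) (0, 94)]
2. ⊥bis P2·P0 via (27.375,51.035): [(0, 71.9701) (0, 0) (53, 0) (53, 31.4382)]  |A|=2740.3203
3. ⊥bis P2·P1 via (5.61,55.93): [(19.7696, 56.8512) (0, 55.565) (0, 0) (53, 0) (53, 31.4382)]  |A|=2578.1596
4. canonical 5-gon: [(19.7696, 56.8512) (0, 55.565) (0, 0) (53, 0) (53, 31.4382)]
5. shoelace: 2578.1596

Area of P2's cell: 2578.1596 (5 vertices)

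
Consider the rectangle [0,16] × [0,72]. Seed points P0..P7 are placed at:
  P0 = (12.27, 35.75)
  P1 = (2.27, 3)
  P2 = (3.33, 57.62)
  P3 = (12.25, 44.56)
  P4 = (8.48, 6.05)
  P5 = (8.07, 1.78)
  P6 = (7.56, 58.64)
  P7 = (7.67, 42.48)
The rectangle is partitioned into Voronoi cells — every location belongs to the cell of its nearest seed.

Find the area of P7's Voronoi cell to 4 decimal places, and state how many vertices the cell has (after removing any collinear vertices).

Area of P7's cell: 132.5209 (4 vertices)

1. box [0,16]×[0,72]: [(0, 0) (16, 0) (16, 72) (0, 72)]
2. ⊥bis P7·P0 via (9.97,39.115): [(0, 32.3004) (16, 43.2365) (16, 72) (0, 72)]  |A|=547.7041
3. ⊥bis P7·P1 via (4.97,22.74): [(0, 32.3004) (16, 43.2365) (16, 72) (0, 72)]  |A|=547.7041
4. ⊥bis P7·P2 via (5.5,50.05): [(0, 48.4734) (0, 32.3004) (16, 43.2365) (16, 53.0599)]  |A|=207.9704
5. ⊥bis P7·P3 via (9.96,43.52): [(6.8223, 50.429) (0, 48.4734) (0, 32.3004) (11.489, 40.1532)]  |A|=132.5209
6. ⊥bis P7·P4 via (8.075,24.265): [(6.8223, 50.429) (0, 48.4734) (0, 32.3004) (11.489, 40.1532)]  |A|=132.5209
7. ⊥bis P7·P5 via (7.87,22.13): [(6.8223, 50.429) (0, 48.4734) (0, 32.3004) (11.489, 40.1532)]  |A|=132.5209
8. ⊥bis P7·P6 via (7.615,50.56): [(6.8223, 50.429) (0, 48.4734) (0, 32.3004) (11.489, 40.1532)]  |A|=132.5209
9. canonical 4-gon: [(6.8223, 50.429) (0, 48.4734) (0, 32.3004) (11.489, 40.1532)]
10. shoelace: 132.5209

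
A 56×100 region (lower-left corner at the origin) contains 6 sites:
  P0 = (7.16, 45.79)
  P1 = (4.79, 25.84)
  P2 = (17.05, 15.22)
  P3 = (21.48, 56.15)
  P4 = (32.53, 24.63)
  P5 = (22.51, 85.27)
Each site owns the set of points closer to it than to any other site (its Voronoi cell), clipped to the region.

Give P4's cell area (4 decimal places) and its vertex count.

Area of P4's cell: 1360.4249 (6 vertices)

1. box [0,56]×[0,100]: [(0, 0) (56, 0) (56, 100) (0, 100)]
2. ⊥bis P4·P0 via (19.845,35.21): [(0, 11.4166) (0, 0) (56, 0) (56, 78.5584)]  |A|=2519.3012
3. ⊥bis P4·P1 via (18.66,25.235): [(19.0537, 34.2613) (17.5593, 0) (56, 0) (56, 78.5584)]  |A|=2109.735
4. ⊥bis P4·P2 via (24.79,19.925): [(19.0537, 34.2613) (18.8543, 29.6896) (36.902, 0) (56, 0) (56, 78.5584)]  |A|=1822.5958
5. ⊥bis P4·P3 via (27.005,40.39): [(22.992, 38.9832) (19.0537, 34.2613) (18.8543, 29.6896) (36.902, 0) (56, 0) (56, 50.5548)]  |A|=1360.4249
6. ⊥bis P4·P5 via (27.52,54.95): [(22.992, 38.9832) (19.0537, 34.2613) (18.8543, 29.6896) (36.902, 0) (56, 0) (56, 50.5548)]  |A|=1360.4249
7. canonical 6-gon: [(22.992, 38.9832) (19.0537, 34.2613) (18.8543, 29.6896) (36.902, 0) (56, 0) (56, 50.5548)]
8. shoelace: 1360.4249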